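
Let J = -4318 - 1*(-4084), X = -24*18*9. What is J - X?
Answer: 3654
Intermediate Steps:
X = -3888 (X = -432*9 = -3888)
J = -234 (J = -4318 + 4084 = -234)
J - X = -234 - 1*(-3888) = -234 + 3888 = 3654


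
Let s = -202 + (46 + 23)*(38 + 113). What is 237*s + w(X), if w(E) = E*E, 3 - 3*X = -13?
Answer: 21793117/9 ≈ 2.4215e+6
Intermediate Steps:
X = 16/3 (X = 1 - 1/3*(-13) = 1 + 13/3 = 16/3 ≈ 5.3333)
w(E) = E**2
s = 10217 (s = -202 + 69*151 = -202 + 10419 = 10217)
237*s + w(X) = 237*10217 + (16/3)**2 = 2421429 + 256/9 = 21793117/9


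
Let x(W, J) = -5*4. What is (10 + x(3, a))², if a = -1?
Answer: 100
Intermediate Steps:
x(W, J) = -20
(10 + x(3, a))² = (10 - 20)² = (-10)² = 100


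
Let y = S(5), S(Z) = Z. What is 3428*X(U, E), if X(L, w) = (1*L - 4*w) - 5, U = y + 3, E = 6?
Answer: -71988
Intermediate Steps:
y = 5
U = 8 (U = 5 + 3 = 8)
X(L, w) = -5 + L - 4*w (X(L, w) = (L - 4*w) - 5 = -5 + L - 4*w)
3428*X(U, E) = 3428*(-5 + 8 - 4*6) = 3428*(-5 + 8 - 24) = 3428*(-21) = -71988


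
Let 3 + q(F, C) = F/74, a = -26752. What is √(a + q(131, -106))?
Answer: 3*I*√16277854/74 ≈ 163.56*I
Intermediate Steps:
q(F, C) = -3 + F/74
√(a + q(131, -106)) = √(-26752 + (-3 + (1/74)*131)) = √(-26752 + (-3 + 131/74)) = √(-26752 - 91/74) = √(-1979739/74) = 3*I*√16277854/74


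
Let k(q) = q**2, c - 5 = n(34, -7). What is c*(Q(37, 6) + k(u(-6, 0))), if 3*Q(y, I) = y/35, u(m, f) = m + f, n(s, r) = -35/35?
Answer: 15268/105 ≈ 145.41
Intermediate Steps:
n(s, r) = -1 (n(s, r) = -35*1/35 = -1)
u(m, f) = f + m
c = 4 (c = 5 - 1 = 4)
Q(y, I) = y/105 (Q(y, I) = (y/35)/3 = y/105)
c*(Q(37, 6) + k(u(-6, 0))) = 4*((1/105)*37 + (0 - 6)**2) = 4*(37/105 + (-6)**2) = 4*(37/105 + 36) = 4*(3817/105) = 15268/105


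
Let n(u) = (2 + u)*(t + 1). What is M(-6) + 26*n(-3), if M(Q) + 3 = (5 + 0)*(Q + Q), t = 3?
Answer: -167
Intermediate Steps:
n(u) = 8 + 4*u (n(u) = (2 + u)*(3 + 1) = (2 + u)*4 = 8 + 4*u)
M(Q) = -3 + 10*Q (M(Q) = -3 + (5 + 0)*(Q + Q) = -3 + 5*(2*Q) = -3 + 10*Q)
M(-6) + 26*n(-3) = (-3 + 10*(-6)) + 26*(8 + 4*(-3)) = (-3 - 60) + 26*(8 - 12) = -63 + 26*(-4) = -63 - 104 = -167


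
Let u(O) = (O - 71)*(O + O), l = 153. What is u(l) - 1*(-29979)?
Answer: 55071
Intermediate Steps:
u(O) = 2*O*(-71 + O) (u(O) = (-71 + O)*(2*O) = 2*O*(-71 + O))
u(l) - 1*(-29979) = 2*153*(-71 + 153) - 1*(-29979) = 2*153*82 + 29979 = 25092 + 29979 = 55071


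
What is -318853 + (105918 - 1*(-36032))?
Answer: -176903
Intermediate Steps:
-318853 + (105918 - 1*(-36032)) = -318853 + (105918 + 36032) = -318853 + 141950 = -176903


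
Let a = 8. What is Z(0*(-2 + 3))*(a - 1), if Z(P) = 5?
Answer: 35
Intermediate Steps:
Z(0*(-2 + 3))*(a - 1) = 5*(8 - 1) = 5*7 = 35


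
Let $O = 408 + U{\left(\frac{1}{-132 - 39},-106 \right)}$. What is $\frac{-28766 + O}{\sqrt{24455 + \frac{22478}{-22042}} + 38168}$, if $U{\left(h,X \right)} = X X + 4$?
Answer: $- \frac{138474588852}{308751570719} + \frac{8559 \sqrt{742560032409}}{4013770419347} \approx -0.44666$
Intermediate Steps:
$U{\left(h,X \right)} = 4 + X^{2}$ ($U{\left(h,X \right)} = X^{2} + 4 = 4 + X^{2}$)
$O = 11648$ ($O = 408 + \left(4 + \left(-106\right)^{2}\right) = 408 + \left(4 + 11236\right) = 408 + 11240 = 11648$)
$\frac{-28766 + O}{\sqrt{24455 + \frac{22478}{-22042}} + 38168} = \frac{-28766 + 11648}{\sqrt{24455 + \frac{22478}{-22042}} + 38168} = - \frac{17118}{\sqrt{24455 + 22478 \left(- \frac{1}{22042}\right)} + 38168} = - \frac{17118}{\sqrt{24455 - \frac{11239}{11021}} + 38168} = - \frac{17118}{\sqrt{\frac{269507316}{11021}} + 38168} = - \frac{17118}{\frac{2 \sqrt{742560032409}}{11021} + 38168} = - \frac{17118}{38168 + \frac{2 \sqrt{742560032409}}{11021}}$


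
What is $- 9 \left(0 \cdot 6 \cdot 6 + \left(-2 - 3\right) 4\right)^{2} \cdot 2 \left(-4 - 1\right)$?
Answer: $36000$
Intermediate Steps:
$- 9 \left(0 \cdot 6 \cdot 6 + \left(-2 - 3\right) 4\right)^{2} \cdot 2 \left(-4 - 1\right) = - 9 \left(0 \cdot 6 - 20\right)^{2} \cdot 2 \left(-5\right) = - 9 \left(0 - 20\right)^{2} \left(-10\right) = - 9 \left(-20\right)^{2} \left(-10\right) = \left(-9\right) 400 \left(-10\right) = \left(-3600\right) \left(-10\right) = 36000$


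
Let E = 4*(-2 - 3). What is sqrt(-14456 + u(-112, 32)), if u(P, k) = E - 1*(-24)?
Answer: 2*I*sqrt(3613) ≈ 120.22*I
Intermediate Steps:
E = -20 (E = 4*(-5) = -20)
u(P, k) = 4 (u(P, k) = -20 - 1*(-24) = -20 + 24 = 4)
sqrt(-14456 + u(-112, 32)) = sqrt(-14456 + 4) = sqrt(-14452) = 2*I*sqrt(3613)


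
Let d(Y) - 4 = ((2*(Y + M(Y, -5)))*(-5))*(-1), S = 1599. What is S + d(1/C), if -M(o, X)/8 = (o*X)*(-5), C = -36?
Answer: 29849/18 ≈ 1658.3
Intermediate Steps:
M(o, X) = 40*X*o (M(o, X) = -8*o*X*(-5) = -8*X*o*(-5) = -(-40)*X*o = 40*X*o)
d(Y) = 4 - 1990*Y (d(Y) = 4 + ((2*(Y + 40*(-5)*Y))*(-5))*(-1) = 4 + ((2*(Y - 200*Y))*(-5))*(-1) = 4 + ((2*(-199*Y))*(-5))*(-1) = 4 + (-398*Y*(-5))*(-1) = 4 + (1990*Y)*(-1) = 4 - 1990*Y)
S + d(1/C) = 1599 + (4 - 1990/(-36)) = 1599 + (4 - 1990*(-1/36)) = 1599 + (4 + 995/18) = 1599 + 1067/18 = 29849/18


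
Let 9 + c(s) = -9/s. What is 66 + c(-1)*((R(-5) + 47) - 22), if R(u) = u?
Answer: 66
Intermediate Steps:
c(s) = -9 - 9/s
66 + c(-1)*((R(-5) + 47) - 22) = 66 + (-9 - 9/(-1))*((-5 + 47) - 22) = 66 + (-9 - 9*(-1))*(42 - 22) = 66 + (-9 + 9)*20 = 66 + 0*20 = 66 + 0 = 66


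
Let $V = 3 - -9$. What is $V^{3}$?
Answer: $1728$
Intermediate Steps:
$V = 12$ ($V = 3 + 9 = 12$)
$V^{3} = 12^{3} = 1728$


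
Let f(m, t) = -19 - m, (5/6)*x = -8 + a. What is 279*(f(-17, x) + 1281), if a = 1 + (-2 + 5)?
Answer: 356841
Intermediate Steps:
a = 4 (a = 1 + 3 = 4)
x = -24/5 (x = 6*(-8 + 4)/5 = (6/5)*(-4) = -24/5 ≈ -4.8000)
279*(f(-17, x) + 1281) = 279*((-19 - 1*(-17)) + 1281) = 279*((-19 + 17) + 1281) = 279*(-2 + 1281) = 279*1279 = 356841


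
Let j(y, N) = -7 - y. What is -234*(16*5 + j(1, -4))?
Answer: -16848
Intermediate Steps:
-234*(16*5 + j(1, -4)) = -234*(16*5 + (-7 - 1*1)) = -234*(80 + (-7 - 1)) = -234*(80 - 8) = -234*72 = -16848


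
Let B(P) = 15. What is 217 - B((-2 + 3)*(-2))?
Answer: 202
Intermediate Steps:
217 - B((-2 + 3)*(-2)) = 217 - 1*15 = 217 - 15 = 202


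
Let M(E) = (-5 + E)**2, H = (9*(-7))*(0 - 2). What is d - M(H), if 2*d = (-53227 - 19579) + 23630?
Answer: -39229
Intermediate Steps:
d = -24588 (d = ((-53227 - 19579) + 23630)/2 = (-72806 + 23630)/2 = (1/2)*(-49176) = -24588)
H = 126 (H = -63*(-2) = 126)
d - M(H) = -24588 - (-5 + 126)**2 = -24588 - 1*121**2 = -24588 - 1*14641 = -24588 - 14641 = -39229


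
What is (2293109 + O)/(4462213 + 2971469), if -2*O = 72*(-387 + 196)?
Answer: 2299985/7433682 ≈ 0.30940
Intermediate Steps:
O = 6876 (O = -36*(-387 + 196) = -36*(-191) = -½*(-13752) = 6876)
(2293109 + O)/(4462213 + 2971469) = (2293109 + 6876)/(4462213 + 2971469) = 2299985/7433682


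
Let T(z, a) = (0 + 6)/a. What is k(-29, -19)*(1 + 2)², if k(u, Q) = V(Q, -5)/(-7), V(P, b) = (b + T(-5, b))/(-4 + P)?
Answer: -279/805 ≈ -0.34658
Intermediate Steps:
T(z, a) = 6/a
V(P, b) = (b + 6/b)/(-4 + P)
k(u, Q) = 31/(35*(-4 + Q)) (k(u, Q) = ((6 + (-5)²)/((-5)*(-4 + Q)))/(-7) = -(6 + 25)/(5*(-4 + Q))*(-⅐) = -⅕*31/(-4 + Q)*(-⅐) = -31/(5*(-4 + Q))*(-⅐) = 31/(35*(-4 + Q)))
k(-29, -19)*(1 + 2)² = (31/(35*(-4 - 19)))*(1 + 2)² = ((31/35)/(-23))*3² = ((31/35)*(-1/23))*9 = -31/805*9 = -279/805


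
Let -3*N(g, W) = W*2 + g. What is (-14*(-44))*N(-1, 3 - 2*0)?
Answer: -3080/3 ≈ -1026.7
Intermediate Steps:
N(g, W) = -2*W/3 - g/3 (N(g, W) = -(W*2 + g)/3 = -(2*W + g)/3 = -(g + 2*W)/3 = -2*W/3 - g/3)
(-14*(-44))*N(-1, 3 - 2*0) = (-14*(-44))*(-2*(3 - 2*0)/3 - ⅓*(-1)) = 616*(-2*(3 + 0)/3 + ⅓) = 616*(-⅔*3 + ⅓) = 616*(-2 + ⅓) = 616*(-5/3) = -3080/3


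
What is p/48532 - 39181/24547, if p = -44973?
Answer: -3005484523/1191315004 ≈ -2.5228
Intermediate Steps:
p/48532 - 39181/24547 = -44973/48532 - 39181/24547 = -3005484523/1191315004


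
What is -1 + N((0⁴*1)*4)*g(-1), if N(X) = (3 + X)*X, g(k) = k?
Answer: -1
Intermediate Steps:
N(X) = X*(3 + X)
-1 + N((0⁴*1)*4)*g(-1) = -1 + (((0⁴*1)*4)*(3 + (0⁴*1)*4))*(-1) = -1 + (((0*1)*4)*(3 + (0*1)*4))*(-1) = -1 + ((0*4)*(3 + 0*4))*(-1) = -1 + (0*(3 + 0))*(-1) = -1 + (0*3)*(-1) = -1 + 0*(-1) = -1 + 0 = -1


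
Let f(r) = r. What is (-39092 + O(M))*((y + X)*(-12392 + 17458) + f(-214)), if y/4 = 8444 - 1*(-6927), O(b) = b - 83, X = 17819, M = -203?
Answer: -15820063616352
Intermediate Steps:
O(b) = -83 + b
y = 61484 (y = 4*(8444 - 1*(-6927)) = 4*(8444 + 6927) = 4*15371 = 61484)
(-39092 + O(M))*((y + X)*(-12392 + 17458) + f(-214)) = (-39092 + (-83 - 203))*((61484 + 17819)*(-12392 + 17458) - 214) = (-39092 - 286)*(79303*5066 - 214) = -39378*(401748998 - 214) = -39378*401748784 = -15820063616352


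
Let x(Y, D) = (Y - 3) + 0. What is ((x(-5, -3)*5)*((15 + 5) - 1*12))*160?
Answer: -51200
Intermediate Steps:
x(Y, D) = -3 + Y (x(Y, D) = (-3 + Y) + 0 = -3 + Y)
((x(-5, -3)*5)*((15 + 5) - 1*12))*160 = (((-3 - 5)*5)*((15 + 5) - 1*12))*160 = ((-8*5)*(20 - 12))*160 = -40*8*160 = -320*160 = -51200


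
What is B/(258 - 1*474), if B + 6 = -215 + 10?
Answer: 211/216 ≈ 0.97685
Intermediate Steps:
B = -211 (B = -6 + (-215 + 10) = -6 - 205 = -211)
B/(258 - 1*474) = -211/(258 - 1*474) = -211/(258 - 474) = -211/(-216) = -211*(-1/216) = 211/216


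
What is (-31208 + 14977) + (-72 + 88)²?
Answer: -15975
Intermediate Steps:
(-31208 + 14977) + (-72 + 88)² = -16231 + 16² = -16231 + 256 = -15975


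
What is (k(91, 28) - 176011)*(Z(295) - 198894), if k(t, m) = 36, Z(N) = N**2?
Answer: 19686147275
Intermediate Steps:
(k(91, 28) - 176011)*(Z(295) - 198894) = (36 - 176011)*(295**2 - 198894) = -175975*(87025 - 198894) = -175975*(-111869) = 19686147275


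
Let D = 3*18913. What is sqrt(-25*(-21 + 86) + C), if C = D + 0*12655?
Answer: sqrt(55114) ≈ 234.76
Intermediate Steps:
D = 56739
C = 56739 (C = 56739 + 0*12655 = 56739 + 0 = 56739)
sqrt(-25*(-21 + 86) + C) = sqrt(-25*(-21 + 86) + 56739) = sqrt(-25*65 + 56739) = sqrt(-1625 + 56739) = sqrt(55114)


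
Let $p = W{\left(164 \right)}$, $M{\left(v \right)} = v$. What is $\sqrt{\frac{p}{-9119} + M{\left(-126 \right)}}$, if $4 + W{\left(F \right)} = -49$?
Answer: $\frac{i \sqrt{10477192979}}{9119} \approx 11.225 i$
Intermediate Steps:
$W{\left(F \right)} = -53$ ($W{\left(F \right)} = -4 - 49 = -53$)
$p = -53$
$\sqrt{\frac{p}{-9119} + M{\left(-126 \right)}} = \sqrt{- \frac{53}{-9119} - 126} = \sqrt{\left(-53\right) \left(- \frac{1}{9119}\right) - 126} = \sqrt{\frac{53}{9119} - 126} = \sqrt{- \frac{1148941}{9119}} = \frac{i \sqrt{10477192979}}{9119}$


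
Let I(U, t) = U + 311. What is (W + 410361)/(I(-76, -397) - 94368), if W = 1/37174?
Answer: -15254759815/3499300142 ≈ -4.3594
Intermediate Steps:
W = 1/37174 ≈ 2.6901e-5
I(U, t) = 311 + U
(W + 410361)/(I(-76, -397) - 94368) = (1/37174 + 410361)/((311 - 76) - 94368) = 15254759815/(37174*(235 - 94368)) = (15254759815/37174)/(-94133) = (15254759815/37174)*(-1/94133) = -15254759815/3499300142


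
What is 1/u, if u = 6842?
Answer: 1/6842 ≈ 0.00014616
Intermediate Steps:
1/u = 1/6842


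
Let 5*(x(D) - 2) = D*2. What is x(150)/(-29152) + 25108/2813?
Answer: 365887005/41002288 ≈ 8.9236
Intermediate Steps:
x(D) = 2 + 2*D/5 (x(D) = 2 + (D*2)/5 = 2 + (2*D)/5 = 2 + 2*D/5)
x(150)/(-29152) + 25108/2813 = (2 + (2/5)*150)/(-29152) + 25108/2813 = (2 + 60)*(-1/29152) + 25108*(1/2813) = 62*(-1/29152) + 25108/2813 = -31/14576 + 25108/2813 = 365887005/41002288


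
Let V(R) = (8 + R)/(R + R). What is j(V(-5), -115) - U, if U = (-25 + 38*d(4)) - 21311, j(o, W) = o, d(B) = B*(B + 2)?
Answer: 204237/10 ≈ 20424.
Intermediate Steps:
V(R) = (8 + R)/(2*R) (V(R) = (8 + R)/((2*R)) = (8 + R)*(1/(2*R)) = (8 + R)/(2*R))
d(B) = B*(2 + B)
U = -20424 (U = (-25 + 38*(4*(2 + 4))) - 21311 = (-25 + 38*(4*6)) - 21311 = (-25 + 38*24) - 21311 = (-25 + 912) - 21311 = 887 - 21311 = -20424)
j(V(-5), -115) - U = (½)*(8 - 5)/(-5) - 1*(-20424) = (½)*(-⅕)*3 + 20424 = -3/10 + 20424 = 204237/10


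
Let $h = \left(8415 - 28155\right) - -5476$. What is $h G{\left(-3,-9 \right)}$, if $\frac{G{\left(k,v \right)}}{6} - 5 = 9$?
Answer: $-1198176$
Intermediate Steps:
$G{\left(k,v \right)} = 84$ ($G{\left(k,v \right)} = 30 + 6 \cdot 9 = 30 + 54 = 84$)
$h = -14264$ ($h = -19740 + 5476 = -14264$)
$h G{\left(-3,-9 \right)} = \left(-14264\right) 84 = -1198176$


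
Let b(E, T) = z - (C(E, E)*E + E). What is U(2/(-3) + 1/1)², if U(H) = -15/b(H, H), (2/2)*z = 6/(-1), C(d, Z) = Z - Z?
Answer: 2025/361 ≈ 5.6094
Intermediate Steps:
C(d, Z) = 0
z = -6 (z = 6/(-1) = 6*(-1) = -6)
b(E, T) = -6 - E (b(E, T) = -6 - (0*E + E) = -6 - (0 + E) = -6 - E)
U(H) = -15/(-6 - H)
U(2/(-3) + 1/1)² = (15/(6 + (2/(-3) + 1/1)))² = (15/(6 + (2*(-⅓) + 1*1)))² = (15/(6 + (-⅔ + 1)))² = (15/(6 + ⅓))² = (15/(19/3))² = (15*(3/19))² = (45/19)² = 2025/361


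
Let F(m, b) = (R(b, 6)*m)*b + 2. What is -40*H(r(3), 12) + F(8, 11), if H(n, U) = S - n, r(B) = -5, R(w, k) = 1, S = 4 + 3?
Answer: -390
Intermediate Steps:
S = 7
F(m, b) = 2 + b*m (F(m, b) = (1*m)*b + 2 = m*b + 2 = b*m + 2 = 2 + b*m)
H(n, U) = 7 - n
-40*H(r(3), 12) + F(8, 11) = -40*(7 - 1*(-5)) + (2 + 11*8) = -40*(7 + 5) + (2 + 88) = -40*12 + 90 = -480 + 90 = -390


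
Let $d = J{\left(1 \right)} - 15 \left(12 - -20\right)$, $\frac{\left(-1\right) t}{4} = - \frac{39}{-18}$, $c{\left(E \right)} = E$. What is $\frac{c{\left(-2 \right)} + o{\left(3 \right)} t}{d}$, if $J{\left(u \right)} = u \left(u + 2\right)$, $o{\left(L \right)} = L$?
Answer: $\frac{28}{477} \approx 0.0587$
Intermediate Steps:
$J{\left(u \right)} = u \left(2 + u\right)$
$t = - \frac{26}{3}$ ($t = - 4 \left(- \frac{39}{-18}\right) = - 4 \left(\left(-39\right) \left(- \frac{1}{18}\right)\right) = \left(-4\right) \frac{13}{6} = - \frac{26}{3} \approx -8.6667$)
$d = -477$ ($d = 1 \left(2 + 1\right) - 15 \left(12 - -20\right) = 1 \cdot 3 - 15 \left(12 + 20\right) = 3 - 480 = -477$)
$\frac{c{\left(-2 \right)} + o{\left(3 \right)} t}{d} = \frac{-2 + 3 \left(- \frac{26}{3}\right)}{-477} = \left(-2 - 26\right) \left(- \frac{1}{477}\right) = \left(-28\right) \left(- \frac{1}{477}\right) = \frac{28}{477}$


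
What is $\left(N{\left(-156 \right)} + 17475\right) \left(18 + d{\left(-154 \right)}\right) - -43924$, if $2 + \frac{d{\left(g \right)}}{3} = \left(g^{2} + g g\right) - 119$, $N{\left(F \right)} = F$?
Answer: $2458493293$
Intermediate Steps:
$d{\left(g \right)} = -363 + 6 g^{2}$ ($d{\left(g \right)} = -6 + 3 \left(\left(g^{2} + g g\right) - 119\right) = -6 + 3 \left(\left(g^{2} + g^{2}\right) - 119\right) = -6 + 3 \left(2 g^{2} - 119\right) = -6 + 3 \left(-119 + 2 g^{2}\right) = -6 + \left(-357 + 6 g^{2}\right) = -363 + 6 g^{2}$)
$\left(N{\left(-156 \right)} + 17475\right) \left(18 + d{\left(-154 \right)}\right) - -43924 = \left(-156 + 17475\right) \left(18 - \left(363 - 6 \left(-154\right)^{2}\right)\right) - -43924 = 17319 \left(18 + \left(-363 + 6 \cdot 23716\right)\right) + 43924 = 17319 \left(18 + \left(-363 + 142296\right)\right) + 43924 = 17319 \left(18 + 141933\right) + 43924 = 17319 \cdot 141951 + 43924 = 2458449369 + 43924 = 2458493293$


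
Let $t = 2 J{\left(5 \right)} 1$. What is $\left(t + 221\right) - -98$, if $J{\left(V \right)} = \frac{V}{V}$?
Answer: $321$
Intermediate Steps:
$J{\left(V \right)} = 1$
$t = 2$ ($t = 2 \cdot 1 \cdot 1 = 2 \cdot 1 = 2$)
$\left(t + 221\right) - -98 = \left(2 + 221\right) - -98 = 223 + 98 = 321$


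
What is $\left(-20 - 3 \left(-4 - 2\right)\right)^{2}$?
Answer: $4$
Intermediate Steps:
$\left(-20 - 3 \left(-4 - 2\right)\right)^{2} = \left(-20 - -18\right)^{2} = \left(-20 + 18\right)^{2} = \left(-2\right)^{2} = 4$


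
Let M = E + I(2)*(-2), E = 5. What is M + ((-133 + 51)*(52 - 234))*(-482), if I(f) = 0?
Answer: -7193363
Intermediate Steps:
M = 5 (M = 5 + 0*(-2) = 5 + 0 = 5)
M + ((-133 + 51)*(52 - 234))*(-482) = 5 + ((-133 + 51)*(52 - 234))*(-482) = 5 - 82*(-182)*(-482) = 5 + 14924*(-482) = 5 - 7193368 = -7193363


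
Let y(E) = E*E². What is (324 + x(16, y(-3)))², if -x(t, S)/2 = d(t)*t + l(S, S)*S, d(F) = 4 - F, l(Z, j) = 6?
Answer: 1065024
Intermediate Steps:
y(E) = E³
x(t, S) = -12*S - 2*t*(4 - t) (x(t, S) = -2*((4 - t)*t + 6*S) = -2*(t*(4 - t) + 6*S) = -2*(6*S + t*(4 - t)) = -12*S - 2*t*(4 - t))
(324 + x(16, y(-3)))² = (324 + (-12*(-3)³ + 2*16*(-4 + 16)))² = (324 + (-12*(-27) + 2*16*12))² = (324 + (324 + 384))² = (324 + 708)² = 1032² = 1065024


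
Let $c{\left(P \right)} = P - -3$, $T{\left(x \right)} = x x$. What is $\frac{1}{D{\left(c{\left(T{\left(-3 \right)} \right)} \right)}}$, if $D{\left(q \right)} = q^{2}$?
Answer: $\frac{1}{144} \approx 0.0069444$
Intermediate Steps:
$T{\left(x \right)} = x^{2}$
$c{\left(P \right)} = 3 + P$ ($c{\left(P \right)} = P + 3 = 3 + P$)
$\frac{1}{D{\left(c{\left(T{\left(-3 \right)} \right)} \right)}} = \frac{1}{\left(3 + \left(-3\right)^{2}\right)^{2}} = \frac{1}{\left(3 + 9\right)^{2}} = \frac{1}{12^{2}} = \frac{1}{144}$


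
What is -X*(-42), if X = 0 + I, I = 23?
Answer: 966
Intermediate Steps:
X = 23 (X = 0 + 23 = 23)
-X*(-42) = -1*23*(-42) = -23*(-42) = 966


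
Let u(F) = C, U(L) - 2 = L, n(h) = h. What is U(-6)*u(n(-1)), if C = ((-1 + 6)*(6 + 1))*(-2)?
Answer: 280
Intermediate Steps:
U(L) = 2 + L
C = -70 (C = (5*7)*(-2) = 35*(-2) = -70)
u(F) = -70
U(-6)*u(n(-1)) = (2 - 6)*(-70) = -4*(-70) = 280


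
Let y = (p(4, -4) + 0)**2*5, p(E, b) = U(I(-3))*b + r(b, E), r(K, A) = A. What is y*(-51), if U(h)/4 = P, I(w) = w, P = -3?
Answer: -689520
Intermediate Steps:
U(h) = -12 (U(h) = 4*(-3) = -12)
p(E, b) = E - 12*b (p(E, b) = -12*b + E = E - 12*b)
y = 13520 (y = ((4 - 12*(-4)) + 0)**2*5 = ((4 + 48) + 0)**2*5 = (52 + 0)**2*5 = 52**2*5 = 2704*5 = 13520)
y*(-51) = 13520*(-51) = -689520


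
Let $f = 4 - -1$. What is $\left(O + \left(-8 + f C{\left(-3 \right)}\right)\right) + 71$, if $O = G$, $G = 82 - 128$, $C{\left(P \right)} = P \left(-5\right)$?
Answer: $92$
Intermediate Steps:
$f = 5$ ($f = 4 + 1 = 5$)
$C{\left(P \right)} = - 5 P$
$G = -46$
$O = -46$
$\left(O + \left(-8 + f C{\left(-3 \right)}\right)\right) + 71 = \left(-46 - \left(8 - 5 \left(\left(-5\right) \left(-3\right)\right)\right)\right) + 71 = \left(-46 + \left(-8 + 5 \cdot 15\right)\right) + 71 = \left(-46 + \left(-8 + 75\right)\right) + 71 = \left(-46 + 67\right) + 71 = 21 + 71 = 92$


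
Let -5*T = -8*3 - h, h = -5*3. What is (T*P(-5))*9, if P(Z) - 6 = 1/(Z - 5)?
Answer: 4779/50 ≈ 95.580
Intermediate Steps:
P(Z) = 6 + 1/(-5 + Z) (P(Z) = 6 + 1/(Z - 5) = 6 + 1/(-5 + Z))
h = -15
T = 9/5 (T = -(-8*3 - 1*(-15))/5 = -(-24 + 15)/5 = -1/5*(-9) = 9/5 ≈ 1.8000)
(T*P(-5))*9 = (9*((-29 + 6*(-5))/(-5 - 5))/5)*9 = (9*((-29 - 30)/(-10))/5)*9 = (9*(-1/10*(-59))/5)*9 = ((9/5)*(59/10))*9 = (531/50)*9 = 4779/50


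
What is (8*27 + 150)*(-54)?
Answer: -19764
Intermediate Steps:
(8*27 + 150)*(-54) = (216 + 150)*(-54) = 366*(-54) = -19764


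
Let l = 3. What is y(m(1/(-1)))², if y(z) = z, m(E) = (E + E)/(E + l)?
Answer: 1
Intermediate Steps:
m(E) = 2*E/(3 + E) (m(E) = (E + E)/(E + 3) = (2*E)/(3 + E) = 2*E/(3 + E))
y(m(1/(-1)))² = (2/(-1*(3 + 1/(-1))))² = (2*(-1)/(3 - 1))² = (2*(-1)/2)² = (2*(-1)*(½))² = (-1)² = 1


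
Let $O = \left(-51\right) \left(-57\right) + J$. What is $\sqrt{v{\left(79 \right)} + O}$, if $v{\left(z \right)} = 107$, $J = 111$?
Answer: $25 \sqrt{5} \approx 55.902$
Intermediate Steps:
$O = 3018$ ($O = \left(-51\right) \left(-57\right) + 111 = 2907 + 111 = 3018$)
$\sqrt{v{\left(79 \right)} + O} = \sqrt{107 + 3018} = \sqrt{3125} = 25 \sqrt{5}$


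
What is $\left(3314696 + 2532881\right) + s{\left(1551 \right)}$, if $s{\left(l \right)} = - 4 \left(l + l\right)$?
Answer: $5835169$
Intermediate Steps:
$s{\left(l \right)} = - 8 l$ ($s{\left(l \right)} = - 4 \cdot 2 l = - 8 l$)
$\left(3314696 + 2532881\right) + s{\left(1551 \right)} = \left(3314696 + 2532881\right) - 12408 = 5847577 - 12408 = 5835169$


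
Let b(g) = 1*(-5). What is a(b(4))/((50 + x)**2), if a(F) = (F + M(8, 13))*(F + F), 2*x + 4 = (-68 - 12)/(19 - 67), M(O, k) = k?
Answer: -2880/85849 ≈ -0.033547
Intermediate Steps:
b(g) = -5
x = -7/6 (x = -2 + ((-68 - 12)/(19 - 67))/2 = -2 + (-80/(-48))/2 = -2 + (-80*(-1/48))/2 = -2 + (1/2)*(5/3) = -2 + 5/6 = -7/6 ≈ -1.1667)
a(F) = 2*F*(13 + F) (a(F) = (F + 13)*(F + F) = (13 + F)*(2*F) = 2*F*(13 + F))
a(b(4))/((50 + x)**2) = (2*(-5)*(13 - 5))/((50 - 7/6)**2) = (2*(-5)*8)/((293/6)**2) = -80/85849/36 = -80*36/85849 = -2880/85849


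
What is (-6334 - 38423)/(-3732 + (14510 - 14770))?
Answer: 44757/3992 ≈ 11.212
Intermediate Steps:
(-6334 - 38423)/(-3732 + (14510 - 14770)) = -44757/(-3732 - 260) = -44757/(-3992) = -44757*(-1/3992) = 44757/3992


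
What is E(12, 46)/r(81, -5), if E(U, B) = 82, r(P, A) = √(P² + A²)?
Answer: 41*√6586/3293 ≈ 1.0104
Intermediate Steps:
r(P, A) = √(A² + P²)
E(12, 46)/r(81, -5) = 82/(√((-5)² + 81²)) = 82/(√(25 + 6561)) = 82/(√6586) = 82*(√6586/6586) = 41*√6586/3293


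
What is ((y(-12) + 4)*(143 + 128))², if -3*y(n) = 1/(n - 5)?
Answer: 3086358025/2601 ≈ 1.1866e+6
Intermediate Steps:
y(n) = -1/(3*(-5 + n)) (y(n) = -1/(3*(n - 5)) = -1/(3*(-5 + n)))
((y(-12) + 4)*(143 + 128))² = ((-1/(-15 + 3*(-12)) + 4)*(143 + 128))² = ((-1/(-15 - 36) + 4)*271)² = ((-1/(-51) + 4)*271)² = ((-1*(-1/51) + 4)*271)² = ((1/51 + 4)*271)² = ((205/51)*271)² = (55555/51)² = 3086358025/2601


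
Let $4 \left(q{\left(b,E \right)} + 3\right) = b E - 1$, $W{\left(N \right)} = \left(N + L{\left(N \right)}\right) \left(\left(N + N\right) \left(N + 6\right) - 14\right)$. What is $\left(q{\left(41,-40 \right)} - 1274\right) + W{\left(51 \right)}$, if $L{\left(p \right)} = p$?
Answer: $\frac{2359651}{4} \approx 5.8991 \cdot 10^{5}$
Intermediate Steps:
$W{\left(N \right)} = 2 N \left(-14 + 2 N \left(6 + N\right)\right)$ ($W{\left(N \right)} = \left(N + N\right) \left(\left(N + N\right) \left(N + 6\right) - 14\right) = 2 N \left(2 N \left(6 + N\right) - 14\right) = 2 N \left(-14 + 2 N \left(6 + N\right)\right)$)
$q{\left(b,E \right)} = - \frac{13}{4} + \frac{E b}{4}$ ($q{\left(b,E \right)} = -3 + \frac{b E - 1}{4} = -3 + \frac{E b - 1}{4} = -3 + \frac{-1 + E b}{4} = -3 + \left(- \frac{1}{4} + \frac{E b}{4}\right) = - \frac{13}{4} + \frac{E b}{4}$)
$\left(q{\left(41,-40 \right)} - 1274\right) + W{\left(51 \right)} = \left(\left(- \frac{13}{4} + \frac{1}{4} \left(-40\right) 41\right) - 1274\right) + 4 \cdot 51 \left(-7 + 51^{2} + 6 \cdot 51\right) = \left(\left(- \frac{13}{4} - 410\right) - 1274\right) + 4 \cdot 51 \left(-7 + 2601 + 306\right) = \left(- \frac{1653}{4} - 1274\right) + 4 \cdot 51 \cdot 2900 = - \frac{6749}{4} + 591600 = \frac{2359651}{4}$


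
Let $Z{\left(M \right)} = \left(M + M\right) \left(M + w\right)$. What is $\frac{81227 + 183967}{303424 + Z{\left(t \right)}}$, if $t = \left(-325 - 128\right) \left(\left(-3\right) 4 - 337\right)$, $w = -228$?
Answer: $\frac{132597}{24958767005} \approx 5.3126 \cdot 10^{-6}$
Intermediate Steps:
$t = 158097$ ($t = - 453 \left(-12 - 337\right) = \left(-453\right) \left(-349\right) = 158097$)
$Z{\left(M \right)} = 2 M \left(-228 + M\right)$ ($Z{\left(M \right)} = \left(M + M\right) \left(M - 228\right) = 2 M \left(-228 + M\right)$)
$\frac{81227 + 183967}{303424 + Z{\left(t \right)}} = \frac{81227 + 183967}{303424 + 2 \cdot 158097 \left(-228 + 158097\right)} = \frac{265194}{303424 + 2 \cdot 158097 \cdot 157869} = \frac{265194}{303424 + 49917230586} = \frac{265194}{49917534010} = 265194 \cdot \frac{1}{49917534010} = \frac{132597}{24958767005}$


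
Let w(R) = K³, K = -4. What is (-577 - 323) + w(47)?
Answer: -964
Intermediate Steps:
w(R) = -64 (w(R) = (-4)³ = -64)
(-577 - 323) + w(47) = (-577 - 323) - 64 = -900 - 64 = -964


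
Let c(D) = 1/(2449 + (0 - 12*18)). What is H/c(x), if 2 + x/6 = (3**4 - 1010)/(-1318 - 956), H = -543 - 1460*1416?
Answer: -4617627399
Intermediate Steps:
H = -2067903 (H = -543 - 2067360 = -2067903)
x = -3619/379 (x = -12 + 6*((3**4 - 1010)/(-1318 - 956)) = -12 + 6*((81 - 1010)/(-2274)) = -12 + 6*(-929*(-1/2274)) = -12 + 6*(929/2274) = -12 + 929/379 = -3619/379 ≈ -9.5488)
c(D) = 1/2233 (c(D) = 1/(2449 + (0 - 216)) = 1/(2449 - 216) = 1/2233)
H/c(x) = -2067903/1/2233 = -2067903*2233 = -4617627399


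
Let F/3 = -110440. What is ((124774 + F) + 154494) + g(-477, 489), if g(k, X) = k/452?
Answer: -23527981/452 ≈ -52053.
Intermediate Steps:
F = -331320 (F = 3*(-110440) = -331320)
g(k, X) = k/452 (g(k, X) = k*(1/452) = k/452)
((124774 + F) + 154494) + g(-477, 489) = ((124774 - 331320) + 154494) + (1/452)*(-477) = (-206546 + 154494) - 477/452 = -52052 - 477/452 = -23527981/452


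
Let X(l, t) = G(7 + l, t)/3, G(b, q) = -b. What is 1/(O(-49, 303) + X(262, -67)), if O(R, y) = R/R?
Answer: -3/266 ≈ -0.011278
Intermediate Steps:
O(R, y) = 1
X(l, t) = -7/3 - l/3 (X(l, t) = -(7 + l)/3 = (-7 - l)*(⅓) = -7/3 - l/3)
1/(O(-49, 303) + X(262, -67)) = 1/(1 + (-7/3 - ⅓*262)) = 1/(1 + (-7/3 - 262/3)) = 1/(1 - 269/3) = 1/(-266/3) = -3/266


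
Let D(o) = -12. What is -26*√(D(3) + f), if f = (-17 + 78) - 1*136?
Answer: -26*I*√87 ≈ -242.51*I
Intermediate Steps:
f = -75 (f = 61 - 136 = -75)
-26*√(D(3) + f) = -26*√(-12 - 75) = -26*I*√87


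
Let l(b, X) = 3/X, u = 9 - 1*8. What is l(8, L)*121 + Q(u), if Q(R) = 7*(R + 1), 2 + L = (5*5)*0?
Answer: -335/2 ≈ -167.50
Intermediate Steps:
L = -2 (L = -2 + (5*5)*0 = -2 + 25*0 = -2 + 0 = -2)
u = 1 (u = 9 - 8 = 1)
Q(R) = 7 + 7*R (Q(R) = 7*(1 + R) = 7 + 7*R)
l(8, L)*121 + Q(u) = (3/(-2))*121 + (7 + 7*1) = (3*(-½))*121 + (7 + 7) = -3/2*121 + 14 = -363/2 + 14 = -335/2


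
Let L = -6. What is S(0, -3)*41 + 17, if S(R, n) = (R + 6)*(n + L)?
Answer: -2197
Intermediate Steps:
S(R, n) = (-6 + n)*(6 + R) (S(R, n) = (R + 6)*(n - 6) = (6 + R)*(-6 + n) = (-6 + n)*(6 + R))
S(0, -3)*41 + 17 = (-36 - 6*0 + 6*(-3) + 0*(-3))*41 + 17 = (-36 + 0 - 18 + 0)*41 + 17 = -54*41 + 17 = -2214 + 17 = -2197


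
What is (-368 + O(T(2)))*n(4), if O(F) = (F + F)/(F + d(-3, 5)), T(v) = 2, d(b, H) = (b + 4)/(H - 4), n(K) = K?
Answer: -4400/3 ≈ -1466.7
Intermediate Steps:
d(b, H) = (4 + b)/(-4 + H)
O(F) = 2*F/(1 + F) (O(F) = (F + F)/(F + (4 - 3)/(-4 + 5)) = (2*F)/(F + 1/1) = (2*F)/(F + 1*1) = (2*F)/(F + 1) = (2*F)/(1 + F) = 2*F/(1 + F))
(-368 + O(T(2)))*n(4) = (-368 + 2*2/(1 + 2))*4 = (-368 + 2*2/3)*4 = (-368 + 2*2*(1/3))*4 = (-368 + 4/3)*4 = -1100/3*4 = -4400/3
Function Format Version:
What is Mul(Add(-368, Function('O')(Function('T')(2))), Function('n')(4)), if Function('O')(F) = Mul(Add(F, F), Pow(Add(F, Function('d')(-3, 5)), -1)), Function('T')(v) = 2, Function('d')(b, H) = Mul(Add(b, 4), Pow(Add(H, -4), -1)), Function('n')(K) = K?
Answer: Rational(-4400, 3) ≈ -1466.7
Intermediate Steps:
Function('d')(b, H) = Mul(Pow(Add(-4, H), -1), Add(4, b)) (Function('d')(b, H) = Mul(Add(4, b), Pow(Add(-4, H), -1)) = Mul(Pow(Add(-4, H), -1), Add(4, b)))
Function('O')(F) = Mul(2, F, Pow(Add(1, F), -1)) (Function('O')(F) = Mul(Add(F, F), Pow(Add(F, Mul(Pow(Add(-4, 5), -1), Add(4, -3))), -1)) = Mul(Mul(2, F), Pow(Add(F, Mul(Pow(1, -1), 1)), -1)) = Mul(Mul(2, F), Pow(Add(F, Mul(1, 1)), -1)) = Mul(Mul(2, F), Pow(Add(F, 1), -1)) = Mul(Mul(2, F), Pow(Add(1, F), -1)) = Mul(2, F, Pow(Add(1, F), -1)))
Mul(Add(-368, Function('O')(Function('T')(2))), Function('n')(4)) = Mul(Add(-368, Mul(2, 2, Pow(Add(1, 2), -1))), 4) = Mul(Add(-368, Mul(2, 2, Pow(3, -1))), 4) = Mul(Add(-368, Mul(2, 2, Rational(1, 3))), 4) = Mul(Add(-368, Rational(4, 3)), 4) = Mul(Rational(-1100, 3), 4) = Rational(-4400, 3)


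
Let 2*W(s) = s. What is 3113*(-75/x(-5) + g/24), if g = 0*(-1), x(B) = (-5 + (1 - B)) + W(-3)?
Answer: 466950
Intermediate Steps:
W(s) = s/2
x(B) = -11/2 - B (x(B) = (-5 + (1 - B)) + (½)*(-3) = (-4 - B) - 3/2 = -11/2 - B)
g = 0
3113*(-75/x(-5) + g/24) = 3113*(-75/(-11/2 - 1*(-5)) + 0/24) = 3113*(-75/(-11/2 + 5) + 0*(1/24)) = 3113*(-75/(-½) + 0) = 3113*(-75*(-2) + 0) = 3113*(150 + 0) = 3113*150 = 466950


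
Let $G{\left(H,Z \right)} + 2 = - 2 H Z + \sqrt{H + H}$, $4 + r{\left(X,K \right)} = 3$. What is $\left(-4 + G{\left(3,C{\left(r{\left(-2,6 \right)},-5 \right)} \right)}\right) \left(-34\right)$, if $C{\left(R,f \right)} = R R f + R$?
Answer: $-1020 - 34 \sqrt{6} \approx -1103.3$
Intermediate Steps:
$r{\left(X,K \right)} = -1$ ($r{\left(X,K \right)} = -4 + 3 = -1$)
$C{\left(R,f \right)} = R + f R^{2}$ ($C{\left(R,f \right)} = R^{2} f + R = f R^{2} + R = R + f R^{2}$)
$G{\left(H,Z \right)} = -2 + \sqrt{2} \sqrt{H} - 2 H Z$ ($G{\left(H,Z \right)} = -2 + \left(- 2 H Z + \sqrt{H + H}\right) = -2 + \left(- 2 H Z + \sqrt{2 H}\right) = -2 + \left(- 2 H Z + \sqrt{2} \sqrt{H}\right) = -2 + \left(\sqrt{2} \sqrt{H} - 2 H Z\right) = -2 + \sqrt{2} \sqrt{H} - 2 H Z$)
$\left(-4 + G{\left(3,C{\left(r{\left(-2,6 \right)},-5 \right)} \right)}\right) \left(-34\right) = \left(-4 - \left(2 - \sqrt{2} \sqrt{3} + 6 \left(-1\right) \left(1 - -5\right)\right)\right) \left(-34\right) = \left(-4 - \left(2 - \sqrt{6} + 6 \left(-1\right) \left(1 + 5\right)\right)\right) \left(-34\right) = \left(-4 - \left(2 - \sqrt{6} + 6 \left(-1\right) 6\right)\right) \left(-34\right) = \left(-4 - \left(2 - 36 - \sqrt{6}\right)\right) \left(-34\right) = \left(-4 + \left(-2 + \sqrt{6} + 36\right)\right) \left(-34\right) = \left(-4 + \left(34 + \sqrt{6}\right)\right) \left(-34\right) = \left(30 + \sqrt{6}\right) \left(-34\right) = -1020 - 34 \sqrt{6}$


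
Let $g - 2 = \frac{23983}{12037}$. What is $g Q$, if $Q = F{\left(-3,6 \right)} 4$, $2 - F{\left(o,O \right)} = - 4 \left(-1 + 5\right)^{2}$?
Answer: $\frac{12687048}{12037} \approx 1054.0$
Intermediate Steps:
$F{\left(o,O \right)} = 66$ ($F{\left(o,O \right)} = 2 - - 4 \left(-1 + 5\right)^{2} = 2 - - 4 \cdot 4^{2} = 2 - \left(-4\right) 16 = 2 - -64 = 2 + 64 = 66$)
$Q = 264$ ($Q = 66 \cdot 4 = 264$)
$g = \frac{48057}{12037}$ ($g = 2 + \frac{23983}{12037} = \frac{48057}{12037} \approx 3.9924$)
$g Q = \frac{48057}{12037} \cdot 264 = \frac{12687048}{12037}$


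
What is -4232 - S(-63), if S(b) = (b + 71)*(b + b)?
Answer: -3224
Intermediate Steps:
S(b) = 2*b*(71 + b) (S(b) = (71 + b)*(2*b) = 2*b*(71 + b))
-4232 - S(-63) = -4232 - 2*(-63)*(71 - 63) = -4232 - 2*(-63)*8 = -4232 - 1*(-1008) = -4232 + 1008 = -3224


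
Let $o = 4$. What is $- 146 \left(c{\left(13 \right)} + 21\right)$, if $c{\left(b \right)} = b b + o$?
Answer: $-28324$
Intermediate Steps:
$c{\left(b \right)} = 4 + b^{2}$ ($c{\left(b \right)} = b b + 4 = b^{2} + 4 = 4 + b^{2}$)
$- 146 \left(c{\left(13 \right)} + 21\right) = - 146 \left(\left(4 + 13^{2}\right) + 21\right) = - 146 \left(\left(4 + 169\right) + 21\right) = - 146 \left(173 + 21\right) = \left(-146\right) 194 = -28324$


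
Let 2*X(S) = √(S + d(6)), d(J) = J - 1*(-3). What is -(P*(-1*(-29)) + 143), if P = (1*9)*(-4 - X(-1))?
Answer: 901 + 261*√2 ≈ 1270.1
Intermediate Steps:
d(J) = 3 + J (d(J) = J + 3 = 3 + J)
X(S) = √(9 + S)/2 (X(S) = √(S + (3 + 6))/2 = √(S + 9)/2 = √(9 + S)/2)
P = -36 - 9*√2 (P = (1*9)*(-4 - √(9 - 1)/2) = 9*(-4 - √8/2) = 9*(-4 - 2*√2/2) = 9*(-4 - √2) = -36 - 9*√2 ≈ -48.728)
-(P*(-1*(-29)) + 143) = -((-36 - 9*√2)*(-1*(-29)) + 143) = -((-36 - 9*√2)*29 + 143) = -((-1044 - 261*√2) + 143) = -(-901 - 261*√2) = 901 + 261*√2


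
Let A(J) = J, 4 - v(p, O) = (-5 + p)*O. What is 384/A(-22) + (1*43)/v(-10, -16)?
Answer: -45785/2596 ≈ -17.637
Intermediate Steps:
v(p, O) = 4 - O*(-5 + p) (v(p, O) = 4 - (-5 + p)*O = 4 - O*(-5 + p))
384/A(-22) + (1*43)/v(-10, -16) = 384/(-22) + (1*43)/(4 + 5*(-16) - 1*(-16)*(-10)) = 384*(-1/22) + 43/(4 - 80 - 160) = -192/11 + 43/(-236) = -192/11 + 43*(-1/236) = -192/11 - 43/236 = -45785/2596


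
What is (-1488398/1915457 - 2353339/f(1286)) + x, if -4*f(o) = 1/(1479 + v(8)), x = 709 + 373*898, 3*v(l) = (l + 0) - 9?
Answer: 79986906503081491/5746371 ≈ 1.3920e+10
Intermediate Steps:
v(l) = -3 + l/3 (v(l) = ((l + 0) - 9)/3 = (l - 9)/3 = (-9 + l)/3 = -3 + l/3)
x = 335663 (x = 709 + 334954 = 335663)
f(o) = -3/17744 (f(o) = -1/(4*(1479 + (-3 + (1/3)*8))) = -1/(4*(1479 + (-3 + 8/3))) = -1/(4*(1479 - 1/3)) = -1/(4*4436/3) = -1/4*3/4436 = -3/17744)
(-1488398/1915457 - 2353339/f(1286)) + x = (-1488398/1915457 - 2353339/(-3/17744)) + 335663 = (-1488398*1/1915457 - 2353339*(-17744/3)) + 335663 = (-1488398/1915457 + 41757647216/3) + 335663 = 79984977658952518/5746371 + 335663 = 79986906503081491/5746371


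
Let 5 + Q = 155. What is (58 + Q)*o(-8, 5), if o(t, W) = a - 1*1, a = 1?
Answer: 0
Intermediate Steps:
Q = 150 (Q = -5 + 155 = 150)
o(t, W) = 0 (o(t, W) = 1 - 1*1 = 1 - 1 = 0)
(58 + Q)*o(-8, 5) = (58 + 150)*0 = 208*0 = 0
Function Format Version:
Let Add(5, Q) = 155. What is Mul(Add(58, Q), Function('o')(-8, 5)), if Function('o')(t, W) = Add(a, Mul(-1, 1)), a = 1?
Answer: 0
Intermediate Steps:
Q = 150 (Q = Add(-5, 155) = 150)
Function('o')(t, W) = 0 (Function('o')(t, W) = Add(1, Mul(-1, 1)) = Add(1, -1) = 0)
Mul(Add(58, Q), Function('o')(-8, 5)) = Mul(Add(58, 150), 0) = Mul(208, 0) = 0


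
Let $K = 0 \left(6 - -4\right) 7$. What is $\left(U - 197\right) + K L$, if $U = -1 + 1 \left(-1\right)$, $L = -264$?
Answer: $-199$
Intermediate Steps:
$U = -2$ ($U = -1 - 1 = -2$)
$K = 0$ ($K = 0 \left(6 + 4\right) 7 = 0 \cdot 10 \cdot 7 = 0 \cdot 7 = 0$)
$\left(U - 197\right) + K L = \left(-2 - 197\right) + 0 \left(-264\right) = \left(-2 - 197\right) + 0 = -199 + 0 = -199$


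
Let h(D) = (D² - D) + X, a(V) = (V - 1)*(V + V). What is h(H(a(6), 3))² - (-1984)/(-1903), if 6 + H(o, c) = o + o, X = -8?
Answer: 315402982044/1903 ≈ 1.6574e+8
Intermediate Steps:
a(V) = 2*V*(-1 + V) (a(V) = (-1 + V)*(2*V) = 2*V*(-1 + V))
H(o, c) = -6 + 2*o (H(o, c) = -6 + (o + o) = -6 + 2*o)
h(D) = -8 + D² - D (h(D) = (D² - D) - 8 = -8 + D² - D)
h(H(a(6), 3))² - (-1984)/(-1903) = (-8 + (-6 + 2*(2*6*(-1 + 6)))² - (-6 + 2*(2*6*(-1 + 6))))² - (-1984)/(-1903) = (-8 + (-6 + 2*(2*6*5))² - (-6 + 2*(2*6*5)))² - (-1984)*(-1)/1903 = (-8 + (-6 + 2*60)² - (-6 + 2*60))² - 1*1984/1903 = (-8 + (-6 + 120)² - (-6 + 120))² - 1984/1903 = (-8 + 114² - 1*114)² - 1984/1903 = (-8 + 12996 - 114)² - 1984/1903 = 12874² - 1984/1903 = 165739876 - 1984/1903 = 315402982044/1903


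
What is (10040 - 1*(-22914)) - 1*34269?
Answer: -1315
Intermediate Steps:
(10040 - 1*(-22914)) - 1*34269 = (10040 + 22914) - 34269 = 32954 - 34269 = -1315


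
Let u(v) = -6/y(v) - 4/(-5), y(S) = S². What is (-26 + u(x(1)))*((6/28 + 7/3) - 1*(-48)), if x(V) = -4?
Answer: -723943/560 ≈ -1292.8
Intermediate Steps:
u(v) = ⅘ - 6/v² (u(v) = -6/v² - 4/(-5) = -6/v² - 4*(-⅕) = -6/v² + ⅘ = ⅘ - 6/v²)
(-26 + u(x(1)))*((6/28 + 7/3) - 1*(-48)) = (-26 + (⅘ - 6/(-4)²))*((6/28 + 7/3) - 1*(-48)) = (-26 + (⅘ - 6*1/16))*((6*(1/28) + 7*(⅓)) + 48) = (-26 + (⅘ - 3/8))*((3/14 + 7/3) + 48) = (-26 + 17/40)*(107/42 + 48) = -1023/40*2123/42 = -723943/560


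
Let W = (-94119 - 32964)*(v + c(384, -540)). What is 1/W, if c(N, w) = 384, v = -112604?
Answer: 1/14261254260 ≈ 7.0120e-11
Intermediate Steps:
W = 14261254260 (W = (-94119 - 32964)*(-112604 + 384) = -127083*(-112220) = 14261254260)
1/W = 1/14261254260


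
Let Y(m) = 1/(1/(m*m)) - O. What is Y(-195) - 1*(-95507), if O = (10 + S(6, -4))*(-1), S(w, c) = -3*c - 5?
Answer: 133549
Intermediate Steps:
S(w, c) = -5 - 3*c
O = -17 (O = (10 + (-5 - 3*(-4)))*(-1) = (10 + (-5 + 12))*(-1) = (10 + 7)*(-1) = 17*(-1) = -17)
Y(m) = 17 + m**2 (Y(m) = 1/(1/(m*m)) - 1*(-17) = 1/(m**(-2)) + 17 = m**2 + 17 = 17 + m**2)
Y(-195) - 1*(-95507) = (17 + (-195)**2) - 1*(-95507) = (17 + 38025) + 95507 = 38042 + 95507 = 133549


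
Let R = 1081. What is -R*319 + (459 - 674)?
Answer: -345054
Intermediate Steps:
-R*319 + (459 - 674) = -1*1081*319 + (459 - 674) = -1081*319 - 215 = -344839 - 215 = -345054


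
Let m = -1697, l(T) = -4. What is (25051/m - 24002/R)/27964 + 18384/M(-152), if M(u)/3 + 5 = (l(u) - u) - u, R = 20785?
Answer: 1208837758493857/58194665504020 ≈ 20.772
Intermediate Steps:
M(u) = -27 - 6*u (M(u) = -15 + 3*((-4 - u) - u) = -15 + 3*(-4 - 2*u) = -15 + (-12 - 6*u) = -27 - 6*u)
(25051/m - 24002/R)/27964 + 18384/M(-152) = (25051/(-1697) - 24002/20785)/27964 + 18384/(-27 - 6*(-152)) = (25051*(-1/1697) - 24002*1/20785)*(1/27964) + 18384/(-27 + 912) = (-25051/1697 - 24002/20785)*(1/27964) + 18384/885 = -561416429/35272145*1/27964 + 18384*(1/885) = -561416429/986350262780 + 6128/295 = 1208837758493857/58194665504020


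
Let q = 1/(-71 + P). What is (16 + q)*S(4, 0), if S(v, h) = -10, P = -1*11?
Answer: -6555/41 ≈ -159.88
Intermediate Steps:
P = -11
q = -1/82 (q = 1/(-71 - 11) = 1/(-82) = -1/82 ≈ -0.012195)
(16 + q)*S(4, 0) = (16 - 1/82)*(-10) = (1311/82)*(-10) = -6555/41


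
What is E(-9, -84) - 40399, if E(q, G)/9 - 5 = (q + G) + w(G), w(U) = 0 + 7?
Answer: -41128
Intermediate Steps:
w(U) = 7
E(q, G) = 108 + 9*G + 9*q (E(q, G) = 45 + 9*((q + G) + 7) = 45 + 9*((G + q) + 7) = 45 + 9*(7 + G + q) = 45 + (63 + 9*G + 9*q) = 108 + 9*G + 9*q)
E(-9, -84) - 40399 = (108 + 9*(-84) + 9*(-9)) - 40399 = (108 - 756 - 81) - 40399 = -729 - 40399 = -41128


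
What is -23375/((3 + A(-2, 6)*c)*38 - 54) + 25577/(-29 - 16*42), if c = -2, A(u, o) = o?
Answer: 568853/25236 ≈ 22.541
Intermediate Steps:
-23375/((3 + A(-2, 6)*c)*38 - 54) + 25577/(-29 - 16*42) = -23375/((3 + 6*(-2))*38 - 54) + 25577/(-29 - 16*42) = -23375/((3 - 12)*38 - 54) + 25577/(-29 - 672) = -23375/(-9*38 - 54) + 25577/(-701) = -23375/(-342 - 54) + 25577*(-1/701) = -23375/(-396) - 25577/701 = -23375*(-1/396) - 25577/701 = 2125/36 - 25577/701 = 568853/25236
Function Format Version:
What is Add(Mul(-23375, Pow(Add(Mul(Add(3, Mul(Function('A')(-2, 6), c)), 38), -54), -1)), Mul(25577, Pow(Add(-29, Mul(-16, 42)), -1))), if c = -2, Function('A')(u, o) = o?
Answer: Rational(568853, 25236) ≈ 22.541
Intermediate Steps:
Add(Mul(-23375, Pow(Add(Mul(Add(3, Mul(Function('A')(-2, 6), c)), 38), -54), -1)), Mul(25577, Pow(Add(-29, Mul(-16, 42)), -1))) = Add(Mul(-23375, Pow(Add(Mul(Add(3, Mul(6, -2)), 38), -54), -1)), Mul(25577, Pow(Add(-29, Mul(-16, 42)), -1))) = Add(Mul(-23375, Pow(Add(Mul(Add(3, -12), 38), -54), -1)), Mul(25577, Pow(Add(-29, -672), -1))) = Add(Mul(-23375, Pow(Add(Mul(-9, 38), -54), -1)), Mul(25577, Pow(-701, -1))) = Add(Mul(-23375, Pow(Add(-342, -54), -1)), Mul(25577, Rational(-1, 701))) = Add(Mul(-23375, Pow(-396, -1)), Rational(-25577, 701)) = Add(Mul(-23375, Rational(-1, 396)), Rational(-25577, 701)) = Add(Rational(2125, 36), Rational(-25577, 701)) = Rational(568853, 25236)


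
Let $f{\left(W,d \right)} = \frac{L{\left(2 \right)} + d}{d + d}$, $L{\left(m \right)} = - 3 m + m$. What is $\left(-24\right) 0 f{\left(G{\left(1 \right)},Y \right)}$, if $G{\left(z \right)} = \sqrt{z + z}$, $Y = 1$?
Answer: $0$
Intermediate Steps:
$G{\left(z \right)} = \sqrt{2} \sqrt{z}$ ($G{\left(z \right)} = \sqrt{2 z} = \sqrt{2} \sqrt{z}$)
$L{\left(m \right)} = - 2 m$
$f{\left(W,d \right)} = \frac{-4 + d}{2 d}$ ($f{\left(W,d \right)} = \frac{\left(-2\right) 2 + d}{d + d} = \frac{-4 + d}{2 d}$)
$\left(-24\right) 0 f{\left(G{\left(1 \right)},Y \right)} = \left(-24\right) 0 \frac{-4 + 1}{2 \cdot 1} = 0 \cdot \frac{1}{2} \cdot 1 \left(-3\right) = 0 \left(- \frac{3}{2}\right) = 0$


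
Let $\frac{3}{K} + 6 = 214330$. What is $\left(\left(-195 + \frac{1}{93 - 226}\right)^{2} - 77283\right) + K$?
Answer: $- \frac{148822918677617}{3791177236} \approx -39255.0$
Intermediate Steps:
$K = \frac{3}{214324}$ ($K = \frac{3}{-6 + 214330} = \frac{3}{214324} \approx 1.3998 \cdot 10^{-5}$)
$\left(\left(-195 + \frac{1}{93 - 226}\right)^{2} - 77283\right) + K = \left(\left(-195 + \frac{1}{93 - 226}\right)^{2} - 77283\right) + \frac{3}{214324} = \left(\left(-195 + \frac{1}{-133}\right)^{2} - 77283\right) + \frac{3}{214324} = \left(\left(-195 - \frac{1}{133}\right)^{2} - 77283\right) + \frac{3}{214324} = \left(\left(- \frac{25936}{133}\right)^{2} - 77283\right) + \frac{3}{214324} = \left(\frac{672676096}{17689} - 77283\right) + \frac{3}{214324} = - \frac{694382891}{17689} + \frac{3}{214324} = - \frac{148822918677617}{3791177236}$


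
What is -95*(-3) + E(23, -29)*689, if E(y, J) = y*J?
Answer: -459278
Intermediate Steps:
E(y, J) = J*y
-95*(-3) + E(23, -29)*689 = -95*(-3) - 29*23*689 = 285 - 667*689 = 285 - 459563 = -459278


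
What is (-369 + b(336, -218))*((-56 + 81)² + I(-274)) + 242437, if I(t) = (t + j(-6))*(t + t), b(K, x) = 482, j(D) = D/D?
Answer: 17218314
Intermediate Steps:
j(D) = 1
I(t) = 2*t*(1 + t) (I(t) = (t + 1)*(t + t) = (1 + t)*(2*t) = 2*t*(1 + t))
(-369 + b(336, -218))*((-56 + 81)² + I(-274)) + 242437 = (-369 + 482)*((-56 + 81)² + 2*(-274)*(1 - 274)) + 242437 = 113*(25² + 2*(-274)*(-273)) + 242437 = 113*(625 + 149604) + 242437 = 113*150229 + 242437 = 16975877 + 242437 = 17218314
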